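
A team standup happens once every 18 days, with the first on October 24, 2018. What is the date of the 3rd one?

The 3rd occurrence is 2 intervals after the first: 2 × 18 = 36 days after October 24, 2018.
October has 31 days — 7 days to the end of October leaves 29.
29 days into November → November 29, 2018.

November 29, 2018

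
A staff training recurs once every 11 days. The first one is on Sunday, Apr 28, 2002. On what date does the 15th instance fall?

The 15th occurrence is 14 intervals after the first: 14 × 11 = 154 days after Apr 28, 2002.
Apr has 30 days — 2 days to the end of Apr leaves 152.
May has 31 days (121 left).
Jun has 30 days (91 left).
Jul has 31 days (60 left).
Aug has 31 days (29 left).
29 days into Sep → Sep 29, 2002.

Sep 29, 2002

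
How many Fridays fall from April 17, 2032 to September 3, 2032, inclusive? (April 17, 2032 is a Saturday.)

20

April 17, 2032 is a Saturday; the first Friday on or after it is April 23, 2032 (6 days later).
From April 23, 2032 to September 3, 2032: 7 + 31 + 30 + 31 + 31 + 3 = 133 days (rest of April, May, June, July, August, September).
133 ÷ 7 = 19 full weeks with remainder 0, so 19 more Fridays after the first → 20.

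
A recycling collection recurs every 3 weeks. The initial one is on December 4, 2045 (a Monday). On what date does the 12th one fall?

July 23, 2046

The 12th occurrence is 11 intervals after the first: 11 × 21 = 231 days after December 4, 2045.
December has 31 days — 27 days to the end of December leaves 204.
January has 31 days (173 left).
February has 28 days (145 left).
March has 31 days (114 left).
April has 30 days (84 left).
May has 31 days (53 left).
June has 30 days (23 left).
23 days into July → July 23, 2046.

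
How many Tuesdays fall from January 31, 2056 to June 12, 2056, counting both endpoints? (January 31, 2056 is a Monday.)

19

January 31, 2056 is a Monday; the first Tuesday on or after it is February 1, 2056 (1 day later).
From February 1, 2056 to June 12, 2056: 28 + 31 + 30 + 31 + 12 = 132 days (rest of February, March, April, May, June).
132 ÷ 7 = 18 full weeks with remainder 6, so 18 more Tuesdays after the first → 19.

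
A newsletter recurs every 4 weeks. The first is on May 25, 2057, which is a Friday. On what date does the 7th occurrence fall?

Nov 9, 2057

The 7th occurrence is 6 intervals after the first: 6 × 28 = 168 days after May 25, 2057.
May has 31 days — 6 days to the end of May leaves 162.
Jun has 30 days (132 left).
Jul has 31 days (101 left).
Aug has 31 days (70 left).
Sep has 30 days (40 left).
Oct has 31 days (9 left).
9 days into Nov → Nov 9, 2057.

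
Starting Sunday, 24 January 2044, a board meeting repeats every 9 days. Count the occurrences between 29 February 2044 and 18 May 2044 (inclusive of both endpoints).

Occurrences land 9·i days after 24 January 2044 for i = 0, 1, 2, …
29 February 2044 is 36 days after the start; 36 ÷ 9 = 4 remainder 0. First occurrence in the window: #5 on 29 February 2044 (4×9 = 36 days in).
18 May 2044 is 115 days after the start; 115 ÷ 9 = 12 remainder 7. Last occurrence in the window: #13 on 11 May 2044.
Occurrences #5 through #13: 9 in total.

9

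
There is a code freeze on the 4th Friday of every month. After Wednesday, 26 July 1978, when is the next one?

July 1978 starts on a Saturday; its first Friday is the 7th, so the 4th Friday is the 28th — 28 July 1978.
28 July 1978 is after 26 July 1978, so that is the next one.

28 July 1978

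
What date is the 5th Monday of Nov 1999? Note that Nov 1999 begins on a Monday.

Nov 29, 1999

Nov 1999 begins on a Monday, so the first Monday is Nov 1.
The 5th Monday is 4 weeks later: 1 + 28 = 29.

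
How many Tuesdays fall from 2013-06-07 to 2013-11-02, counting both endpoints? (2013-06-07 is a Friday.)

21

2013-06-07 is a Friday; the first Tuesday on or after it is 2013-06-11 (4 days later).
From 2013-06-11 to 2013-11-02: 19 + 31 + 31 + 30 + 31 + 2 = 144 days (rest of June, July, August, September, October, November).
144 ÷ 7 = 20 full weeks with remainder 4, so 20 more Tuesdays after the first → 21.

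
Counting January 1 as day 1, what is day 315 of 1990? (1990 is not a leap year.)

11 November 1990

January has 31 days (315 − 31 = 284 remain).
February has 28 days (284 − 28 = 256 remain).
March has 31 days (256 − 31 = 225 remain).
April has 30 days (225 − 30 = 195 remain).
May has 31 days (195 − 31 = 164 remain).
June has 30 days (164 − 30 = 134 remain).
July has 31 days (134 − 31 = 103 remain).
August has 31 days (103 − 31 = 72 remain).
September has 30 days (72 − 30 = 42 remain).
October has 31 days (42 − 31 = 11 remain).
11 into November → November 11.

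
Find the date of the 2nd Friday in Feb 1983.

Feb 11, 1983

The first Friday of Feb 1983 is Feb 4.
The 2nd Friday is 1 weeks later: 4 + 7 = 11.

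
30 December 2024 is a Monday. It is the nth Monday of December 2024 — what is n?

Day 30 falls in week ⌈30/7⌉ of the month.
Days 1–7 hold the 1st Monday, 8–14 the 2nd, 15–21 the 3rd, 22–28 the 4th, 29–31 the 5th.
30 is in the range for the 5th.

5th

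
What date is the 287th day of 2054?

October 14, 2054

January has 31 days (287 − 31 = 256 remain).
February has 28 days (256 − 28 = 228 remain).
March has 31 days (228 − 31 = 197 remain).
April has 30 days (197 − 30 = 167 remain).
May has 31 days (167 − 31 = 136 remain).
June has 30 days (136 − 30 = 106 remain).
July has 31 days (106 − 31 = 75 remain).
August has 31 days (75 − 31 = 44 remain).
September has 30 days (44 − 30 = 14 remain).
14 into October → October 14.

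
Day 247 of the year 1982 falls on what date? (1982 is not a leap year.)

September 4, 1982

January has 31 days (247 − 31 = 216 remain).
February has 28 days (216 − 28 = 188 remain).
March has 31 days (188 − 31 = 157 remain).
April has 30 days (157 − 30 = 127 remain).
May has 31 days (127 − 31 = 96 remain).
June has 30 days (96 − 30 = 66 remain).
July has 31 days (66 − 31 = 35 remain).
August has 31 days (35 − 31 = 4 remain).
4 into September → September 4.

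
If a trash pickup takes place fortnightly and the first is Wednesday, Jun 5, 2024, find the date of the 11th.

The 11th occurrence is 10 intervals after the first: 10 × 14 = 140 days after Jun 5, 2024.
Jun has 30 days — 25 days to the end of Jun leaves 115.
Jul has 31 days (84 left).
Aug has 31 days (53 left).
Sep has 30 days (23 left).
23 days into Oct → Oct 23, 2024.

Oct 23, 2024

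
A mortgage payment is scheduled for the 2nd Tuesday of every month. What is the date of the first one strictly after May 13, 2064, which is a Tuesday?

June 10, 2064

May 2064 starts on a Thursday; its first Tuesday is the 6th, so the 2nd Tuesday is the 13th — May 13, 2064.
That is not after May 13, 2064, so look at June 2064.
June 2064 starts on a Sunday; its first Tuesday is the 3rd, so the 2nd Tuesday is the 10th — June 10, 2064.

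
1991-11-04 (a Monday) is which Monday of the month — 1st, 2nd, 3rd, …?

1st

Day 4 falls in week ⌈4/7⌉ of the month.
Days 1–7 hold the 1st Monday, 8–14 the 2nd, 15–21 the 3rd, 22–28 the 4th, 29–31 the 5th.
4 is in the range for the 1st.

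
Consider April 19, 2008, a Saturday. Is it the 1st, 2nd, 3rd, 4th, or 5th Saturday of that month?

Day 19 falls in week ⌈19/7⌉ of the month.
Days 1–7 hold the 1st Saturday, 8–14 the 2nd, 15–21 the 3rd, 22–28 the 4th, 29–31 the 5th.
19 is in the range for the 3rd.

3rd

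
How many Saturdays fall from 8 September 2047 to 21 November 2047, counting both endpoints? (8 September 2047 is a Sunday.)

10

8 September 2047 is a Sunday; the first Saturday on or after it is 14 September 2047 (6 days later).
From 14 September 2047 to 21 November 2047: 16 + 31 + 21 = 68 days (rest of September, October, November).
68 ÷ 7 = 9 full weeks with remainder 5, so 9 more Saturdays after the first → 10.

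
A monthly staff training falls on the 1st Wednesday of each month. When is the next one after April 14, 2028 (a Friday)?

April 2028 starts on a Saturday, so its 1st Wednesday is April 5, 2028 (4 days in).
That is not after April 14, 2028, so look at May 2028.
May 2028 starts on a Monday, so its 1st Wednesday is May 3, 2028 (2 days in).

May 3, 2028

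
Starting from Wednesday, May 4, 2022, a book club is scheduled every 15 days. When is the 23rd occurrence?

March 30, 2023

The 23rd occurrence is 22 intervals after the first: 22 × 15 = 330 days after May 4, 2022.
May has 31 days — 27 days to the end of May leaves 303.
June has 30 days (273 left).
July has 31 days (242 left).
August has 31 days (211 left).
September has 30 days (181 left).
October has 31 days (150 left).
November has 30 days (120 left).
December has 31 days (89 left).
January has 31 days (58 left).
February has 28 days (30 left).
30 days into March → March 30, 2023.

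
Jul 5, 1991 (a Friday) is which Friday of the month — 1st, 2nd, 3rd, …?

1st

Day 5 falls in week ⌈5/7⌉ of the month.
Days 1–7 hold the 1st Friday, 8–14 the 2nd, 15–21 the 3rd, 22–28 the 4th, 29–31 the 5th.
5 is in the range for the 1st.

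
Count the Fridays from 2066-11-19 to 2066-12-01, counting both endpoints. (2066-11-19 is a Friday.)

2

2066-11-19 is a Friday; the first Friday on or after it is 2066-11-19.
From 2066-11-19 to 2066-12-01: 11 + 1 = 12 days (rest of November, December).
12 ÷ 7 = 1 full weeks with remainder 5, so 1 more Fridays after the first → 2.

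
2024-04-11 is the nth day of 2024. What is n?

102

Days in months before April: 31 + 29 + 31 = 91.
Plus 11 days into April → day 102.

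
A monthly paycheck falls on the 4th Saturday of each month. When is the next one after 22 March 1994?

March 1994 starts on a Tuesday; its first Saturday is the 5th, so the 4th Saturday is the 26th — 26 March 1994.
26 March 1994 is after 22 March 1994, so that is the next one.

26 March 1994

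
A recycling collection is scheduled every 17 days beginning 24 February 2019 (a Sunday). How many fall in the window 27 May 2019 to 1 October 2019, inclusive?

7

Occurrences land 17·i days after 24 February 2019 for i = 0, 1, 2, …
27 May 2019 is 92 days after the start; 92 ÷ 17 = 5 remainder 7; since the remainder is 7, round up to i = 6. First occurrence in the window: #7 on 6 June 2019 (6×17 = 102 days in).
1 October 2019 is 219 days after the start; 219 ÷ 17 = 12 remainder 15. Last occurrence in the window: #13 on 16 September 2019.
Occurrences #7 through #13: 7 in total.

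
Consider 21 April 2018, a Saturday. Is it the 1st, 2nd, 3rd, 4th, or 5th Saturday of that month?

Day 21 falls in week ⌈21/7⌉ of the month.
Days 1–7 hold the 1st Saturday, 8–14 the 2nd, 15–21 the 3rd, 22–28 the 4th, 29–31 the 5th.
21 is in the range for the 3rd.

3rd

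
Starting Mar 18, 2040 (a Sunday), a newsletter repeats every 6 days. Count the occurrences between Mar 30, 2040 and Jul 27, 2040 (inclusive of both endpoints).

Occurrences land 6·i days after Mar 18, 2040 for i = 0, 1, 2, …
Mar 30, 2040 is 12 days after the start; 12 ÷ 6 = 2 remainder 0. First occurrence in the window: #3 on Mar 30, 2040 (2×6 = 12 days in).
Jul 27, 2040 is 131 days after the start; 131 ÷ 6 = 21 remainder 5. Last occurrence in the window: #22 on Jul 22, 2040.
Occurrences #3 through #22: 20 in total.

20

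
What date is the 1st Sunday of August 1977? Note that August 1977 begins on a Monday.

August 1977 begins on a Monday, so the first Sunday is August 7 (6 days later).

August 7, 1977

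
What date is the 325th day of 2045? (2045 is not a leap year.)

21 November 2045

January has 31 days (325 − 31 = 294 remain).
February has 28 days (294 − 28 = 266 remain).
March has 31 days (266 − 31 = 235 remain).
April has 30 days (235 − 30 = 205 remain).
May has 31 days (205 − 31 = 174 remain).
June has 30 days (174 − 30 = 144 remain).
July has 31 days (144 − 31 = 113 remain).
August has 31 days (113 − 31 = 82 remain).
September has 30 days (82 − 30 = 52 remain).
October has 31 days (52 − 31 = 21 remain).
21 into November → November 21.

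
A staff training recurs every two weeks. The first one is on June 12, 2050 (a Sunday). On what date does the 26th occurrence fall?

May 28, 2051

The 26th occurrence is 25 intervals after the first: 25 × 14 = 350 days after June 12, 2050.
June has 30 days — 18 days to the end of June leaves 332.
July has 31 days (301 left).
August has 31 days (270 left).
September has 30 days (240 left).
October has 31 days (209 left).
November has 30 days (179 left).
December has 31 days (148 left).
January has 31 days (117 left).
February has 28 days (89 left).
March has 31 days (58 left).
April has 30 days (28 left).
28 days into May → May 28, 2051.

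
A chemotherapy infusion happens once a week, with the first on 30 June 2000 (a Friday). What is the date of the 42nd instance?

13 April 2001

The 42nd occurrence is 41 intervals after the first: 41 × 7 = 287 days after 30 June 2000.
June has 30 days — 0 days to the end of June leaves 287.
July has 31 days (256 left).
August has 31 days (225 left).
September has 30 days (195 left).
October has 31 days (164 left).
November has 30 days (134 left).
December has 31 days (103 left).
January has 31 days (72 left).
February has 28 days (44 left).
March has 31 days (13 left).
13 days into April → 13 April 2001.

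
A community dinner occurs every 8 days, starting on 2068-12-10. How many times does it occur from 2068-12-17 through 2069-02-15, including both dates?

Occurrences land 8·i days after 2068-12-10 for i = 0, 1, 2, …
2068-12-17 is 7 days after the start; 7 ÷ 8 = 0 remainder 7; since the remainder is 7, round up to i = 1. First occurrence in the window: #2 on 2068-12-18 (1×8 = 8 days in).
2069-02-15 is 67 days after the start; 67 ÷ 8 = 8 remainder 3. Last occurrence in the window: #9 on 2069-02-12.
Occurrences #2 through #9: 8 in total.

8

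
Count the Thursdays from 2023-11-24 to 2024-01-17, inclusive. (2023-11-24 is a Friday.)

7

2023-11-24 is a Friday; the first Thursday on or after it is 2023-11-30 (6 days later).
From 2023-11-30 to 2024-01-17: 0 + 31 + 17 = 48 days (rest of November, December, January).
48 ÷ 7 = 6 full weeks with remainder 6, so 6 more Thursdays after the first → 7.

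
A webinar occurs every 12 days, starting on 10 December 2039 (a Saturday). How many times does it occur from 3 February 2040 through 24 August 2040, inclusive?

Occurrences land 12·i days after 10 December 2039 for i = 0, 1, 2, …
3 February 2040 is 55 days after the start; 55 ÷ 12 = 4 remainder 7; since the remainder is 7, round up to i = 5. First occurrence in the window: #6 on 8 February 2040 (5×12 = 60 days in).
24 August 2040 is 258 days after the start; 258 ÷ 12 = 21 remainder 6. Last occurrence in the window: #22 on 18 August 2040.
Occurrences #6 through #22: 17 in total.

17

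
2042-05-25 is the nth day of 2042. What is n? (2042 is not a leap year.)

Days in months before May: 31 + 28 + 31 + 30 = 120.
Plus 25 days into May → day 145.

145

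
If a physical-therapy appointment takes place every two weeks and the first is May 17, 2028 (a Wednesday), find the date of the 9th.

Sep 6, 2028

The 9th occurrence is 8 intervals after the first: 8 × 14 = 112 days after May 17, 2028.
May has 31 days — 14 days to the end of May leaves 98.
Jun has 30 days (68 left).
Jul has 31 days (37 left).
Aug has 31 days (6 left).
6 days into Sep → Sep 6, 2028.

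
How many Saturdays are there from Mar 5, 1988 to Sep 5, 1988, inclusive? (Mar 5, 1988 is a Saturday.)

Mar 5, 1988 is a Saturday; the first Saturday on or after it is Mar 5, 1988.
From Mar 5, 1988 to Sep 5, 1988: 26 + 30 + 31 + 30 + 31 + 31 + 5 = 184 days (rest of Mar, Apr, May, Jun, Jul, Aug, Sep).
184 ÷ 7 = 26 full weeks with remainder 2, so 26 more Saturdays after the first → 27.

27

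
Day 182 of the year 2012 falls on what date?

2012-06-30

January has 31 days (182 − 31 = 151 remain).
February has 29 days (151 − 29 = 122 remain).
March has 31 days (122 − 31 = 91 remain).
April has 30 days (91 − 30 = 61 remain).
May has 31 days (61 − 31 = 30 remain).
30 into June → June 30.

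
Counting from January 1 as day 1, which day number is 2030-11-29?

Days in months before November: 31 + 28 + 31 + 30 + 31 + 30 + 31 + 31 + 30 + 31 = 304.
Plus 29 days into November → day 333.

333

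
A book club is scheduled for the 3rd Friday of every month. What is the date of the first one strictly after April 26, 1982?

April 1982 starts on a Thursday; its first Friday is the 2nd, so the 3rd Friday is the 16th — April 16, 1982.
That is not after April 26, 1982, so look at May 1982.
May 1982 starts on a Saturday; its first Friday is the 7th, so the 3rd Friday is the 21st — May 21, 1982.

May 21, 1982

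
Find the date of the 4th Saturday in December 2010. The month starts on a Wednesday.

December 2010 begins on a Wednesday, so the first Saturday is December 4 (3 days later).
The 4th Saturday is 3 weeks later: 4 + 21 = 25.

2010-12-25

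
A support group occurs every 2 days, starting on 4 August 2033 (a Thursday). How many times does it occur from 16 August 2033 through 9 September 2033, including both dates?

13

Occurrences land 2·i days after 4 August 2033 for i = 0, 1, 2, …
16 August 2033 is 12 days after the start; 12 ÷ 2 = 6 remainder 0. First occurrence in the window: #7 on 16 August 2033 (6×2 = 12 days in).
9 September 2033 is 36 days after the start; 36 ÷ 2 = 18 remainder 0. Last occurrence in the window: #19 on 9 September 2033.
Occurrences #7 through #19: 13 in total.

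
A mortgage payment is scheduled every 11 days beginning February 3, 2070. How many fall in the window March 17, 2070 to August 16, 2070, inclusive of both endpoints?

Occurrences land 11·i days after February 3, 2070 for i = 0, 1, 2, …
March 17, 2070 is 42 days after the start; 42 ÷ 11 = 3 remainder 9; since the remainder is 9, round up to i = 4. First occurrence in the window: #5 on March 19, 2070 (4×11 = 44 days in).
August 16, 2070 is 194 days after the start; 194 ÷ 11 = 17 remainder 7. Last occurrence in the window: #18 on August 9, 2070.
Occurrences #5 through #18: 14 in total.

14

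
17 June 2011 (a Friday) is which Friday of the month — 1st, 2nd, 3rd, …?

Day 17 falls in week ⌈17/7⌉ of the month.
Days 1–7 hold the 1st Friday, 8–14 the 2nd, 15–21 the 3rd, 22–28 the 4th, 29–31 the 5th.
17 is in the range for the 3rd.

3rd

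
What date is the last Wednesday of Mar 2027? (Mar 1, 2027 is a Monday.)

Mar 31, 2027

Mar 2027 begins on a Monday, so the first Wednesday is Mar 3 (2 days later).
Mar 2027 has 31 days. Adding weeks: 3, 10, 17, 24, 31 — the last one ≤ 31 is the 31st.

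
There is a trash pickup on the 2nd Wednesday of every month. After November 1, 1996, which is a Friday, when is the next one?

November 1996 starts on a Friday; its first Wednesday is the 6th, so the 2nd Wednesday is the 13th — November 13, 1996.
November 13, 1996 is after November 1, 1996, so that is the next one.

November 13, 1996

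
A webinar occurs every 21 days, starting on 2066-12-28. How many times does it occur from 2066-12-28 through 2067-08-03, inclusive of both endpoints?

Occurrences land 21·i days after 2066-12-28 for i = 0, 1, 2, …
The window opens on the start date, so the first occurrence inside is #1 on 2066-12-28.
2067-08-03 is 218 days after the start; 218 ÷ 21 = 10 remainder 8. Last occurrence in the window: #11 on 2067-07-26.
Occurrences #1 through #11: 11 in total.

11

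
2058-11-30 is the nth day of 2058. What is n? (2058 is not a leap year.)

334

Days in months before November: 31 + 28 + 31 + 30 + 31 + 30 + 31 + 31 + 30 + 31 = 304.
Plus 30 days into November → day 334.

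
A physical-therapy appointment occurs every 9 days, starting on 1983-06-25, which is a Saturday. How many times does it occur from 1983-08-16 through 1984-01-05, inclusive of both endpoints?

16

Occurrences land 9·i days after 1983-06-25 for i = 0, 1, 2, …
1983-08-16 is 52 days after the start; 52 ÷ 9 = 5 remainder 7; since the remainder is 7, round up to i = 6. First occurrence in the window: #7 on 1983-08-18 (6×9 = 54 days in).
1984-01-05 is 194 days after the start; 194 ÷ 9 = 21 remainder 5. Last occurrence in the window: #22 on 1983-12-31.
Occurrences #7 through #22: 16 in total.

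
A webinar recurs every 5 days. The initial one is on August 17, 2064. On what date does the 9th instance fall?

The 9th occurrence is 8 intervals after the first: 8 × 5 = 40 days after August 17, 2064.
August has 31 days — 14 days to the end of August leaves 26.
26 days into September → September 26, 2064.

September 26, 2064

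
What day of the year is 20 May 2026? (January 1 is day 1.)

Days in months before May: 31 + 28 + 31 + 30 = 120.
Plus 20 days into May → day 140.

140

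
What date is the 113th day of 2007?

23 April 2007

January has 31 days (113 − 31 = 82 remain).
February has 28 days (82 − 28 = 54 remain).
March has 31 days (54 − 31 = 23 remain).
23 into April → April 23.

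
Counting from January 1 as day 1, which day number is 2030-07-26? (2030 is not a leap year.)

207

Days in months before July: 31 + 28 + 31 + 30 + 31 + 30 = 181.
Plus 26 days into July → day 207.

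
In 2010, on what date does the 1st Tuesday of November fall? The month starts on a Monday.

November 2, 2010

November 2010 begins on a Monday, so the first Tuesday is November 2 (1 day later).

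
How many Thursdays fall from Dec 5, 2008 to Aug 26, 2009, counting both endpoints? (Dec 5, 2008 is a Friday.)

37

Dec 5, 2008 is a Friday; the first Thursday on or after it is Dec 11, 2008 (6 days later).
From Dec 11, 2008 to Aug 26, 2009: 20 + 31 + 28 + 31 + 30 + 31 + 30 + 31 + 26 = 258 days (rest of Dec, Jan, Feb, Mar, Apr, May, Jun, Jul, Aug).
258 ÷ 7 = 36 full weeks with remainder 6, so 36 more Thursdays after the first → 37.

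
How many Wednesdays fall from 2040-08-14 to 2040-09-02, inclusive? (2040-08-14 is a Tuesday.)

3

2040-08-14 is a Tuesday; the first Wednesday on or after it is 2040-08-15 (1 day later).
From 2040-08-15 to 2040-09-02: 16 + 2 = 18 days (rest of August, September).
18 ÷ 7 = 2 full weeks with remainder 4, so 2 more Wednesdays after the first → 3.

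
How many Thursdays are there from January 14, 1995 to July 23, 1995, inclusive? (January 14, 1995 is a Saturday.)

27

January 14, 1995 is a Saturday; the first Thursday on or after it is January 19, 1995 (5 days later).
From January 19, 1995 to July 23, 1995: 12 + 28 + 31 + 30 + 31 + 30 + 23 = 185 days (rest of January, February, March, April, May, June, July).
185 ÷ 7 = 26 full weeks with remainder 3, so 26 more Thursdays after the first → 27.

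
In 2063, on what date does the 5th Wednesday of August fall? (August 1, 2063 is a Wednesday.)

August 2063 begins on a Wednesday, so the first Wednesday is August 1.
The 5th Wednesday is 4 weeks later: 1 + 28 = 29.

August 29, 2063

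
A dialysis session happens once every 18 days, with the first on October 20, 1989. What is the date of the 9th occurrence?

The 9th occurrence is 8 intervals after the first: 8 × 18 = 144 days after October 20, 1989.
October has 31 days — 11 days to the end of October leaves 133.
November has 30 days (103 left).
December has 31 days (72 left).
January has 31 days (41 left).
February has 28 days (13 left).
13 days into March → March 13, 1990.

March 13, 1990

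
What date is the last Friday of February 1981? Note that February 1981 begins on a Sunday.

February 1981 begins on a Sunday, so the first Friday is February 6 (5 days later).
February 1981 has 28 days. Adding weeks: 6, 13, 20, 27 — the last one ≤ 28 is the 27th.

1981-02-27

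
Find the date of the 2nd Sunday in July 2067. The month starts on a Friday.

2067-07-10

July 2067 begins on a Friday, so the first Sunday is July 3 (2 days later).
The 2nd Sunday is 1 weeks later: 3 + 7 = 10.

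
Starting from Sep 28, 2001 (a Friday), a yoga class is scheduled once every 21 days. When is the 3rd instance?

Nov 9, 2001

The 3rd occurrence is 2 intervals after the first: 2 × 21 = 42 days after Sep 28, 2001.
Sep has 30 days — 2 days to the end of Sep leaves 40.
Oct has 31 days (9 left).
9 days into Nov → Nov 9, 2001.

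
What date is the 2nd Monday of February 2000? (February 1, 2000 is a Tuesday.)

14 February 2000

February 2000 begins on a Tuesday, so the first Monday is February 7 (6 days later).
The 2nd Monday is 1 weeks later: 7 + 7 = 14.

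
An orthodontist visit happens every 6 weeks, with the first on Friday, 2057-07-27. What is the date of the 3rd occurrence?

2057-10-19

The 3rd occurrence is 2 intervals after the first: 2 × 42 = 84 days after 2057-07-27.
July has 31 days — 4 days to the end of July leaves 80.
August has 31 days (49 left).
September has 30 days (19 left).
19 days into October → 2057-10-19.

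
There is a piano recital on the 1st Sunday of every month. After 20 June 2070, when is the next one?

6 July 2070

June 2070 starts on a Sunday, so its 1st Sunday is 1 June 2070.
That is not after 20 June 2070, so look at July 2070.
July 2070 starts on a Tuesday, so its 1st Sunday is 6 July 2070 (5 days in).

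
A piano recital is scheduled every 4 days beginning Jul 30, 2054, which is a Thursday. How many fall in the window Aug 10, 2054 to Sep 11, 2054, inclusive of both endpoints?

8

Occurrences land 4·i days after Jul 30, 2054 for i = 0, 1, 2, …
Aug 10, 2054 is 11 days after the start; 11 ÷ 4 = 2 remainder 3; since the remainder is 3, round up to i = 3. First occurrence in the window: #4 on Aug 11, 2054 (3×4 = 12 days in).
Sep 11, 2054 is 43 days after the start; 43 ÷ 4 = 10 remainder 3. Last occurrence in the window: #11 on Sep 8, 2054.
Occurrences #4 through #11: 8 in total.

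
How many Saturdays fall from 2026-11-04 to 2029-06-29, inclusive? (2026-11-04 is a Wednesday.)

2026-11-04 is a Wednesday; the first Saturday on or after it is 2026-11-07 (3 days later).
From 2026-11-07 to 2029-06-29: 54 + 365 + 366 + 180 = 965 days (rest of 2026, 2027, 2028, to 2029-06-29 in 2029).
965 ÷ 7 = 137 full weeks with remainder 6, so 137 more Saturdays after the first → 138.

138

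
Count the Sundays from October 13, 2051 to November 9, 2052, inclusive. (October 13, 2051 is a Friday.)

56

October 13, 2051 is a Friday; the first Sunday on or after it is October 15, 2051 (2 days later).
From October 15, 2051 to November 9, 2052: 77 + 314 = 391 days (rest of 2051, to November 9, 2052 in 2052).
391 ÷ 7 = 55 full weeks with remainder 6, so 55 more Sundays after the first → 56.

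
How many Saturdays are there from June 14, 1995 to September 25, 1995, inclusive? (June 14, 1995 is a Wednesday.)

June 14, 1995 is a Wednesday; the first Saturday on or after it is June 17, 1995 (3 days later).
From June 17, 1995 to September 25, 1995: 13 + 31 + 31 + 25 = 100 days (rest of June, July, August, September).
100 ÷ 7 = 14 full weeks with remainder 2, so 14 more Saturdays after the first → 15.

15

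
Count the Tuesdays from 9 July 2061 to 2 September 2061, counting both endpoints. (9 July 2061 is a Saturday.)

9 July 2061 is a Saturday; the first Tuesday on or after it is 12 July 2061 (3 days later).
From 12 July 2061 to 2 September 2061: 19 + 31 + 2 = 52 days (rest of July, August, September).
52 ÷ 7 = 7 full weeks with remainder 3, so 7 more Tuesdays after the first → 8.

8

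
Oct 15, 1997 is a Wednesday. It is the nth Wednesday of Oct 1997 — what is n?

Day 15 falls in week ⌈15/7⌉ of the month.
Days 1–7 hold the 1st Wednesday, 8–14 the 2nd, 15–21 the 3rd, 22–28 the 4th, 29–31 the 5th.
15 is in the range for the 3rd.

3rd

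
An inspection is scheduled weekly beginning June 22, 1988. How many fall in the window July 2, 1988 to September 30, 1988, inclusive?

Occurrences land 7·i days after June 22, 1988 for i = 0, 1, 2, …
July 2, 1988 is 10 days after the start; 10 ÷ 7 = 1 remainder 3; since the remainder is 3, round up to i = 2. First occurrence in the window: #3 on July 6, 1988 (2×7 = 14 days in).
September 30, 1988 is 100 days after the start; 100 ÷ 7 = 14 remainder 2. Last occurrence in the window: #15 on September 28, 1988.
Occurrences #3 through #15: 13 in total.

13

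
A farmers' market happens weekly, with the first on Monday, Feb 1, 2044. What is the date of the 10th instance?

The 10th occurrence is 9 intervals after the first: 9 × 7 = 63 days after Feb 1, 2044.
Feb has 29 days — 28 days to the end of Feb leaves 35.
Mar has 31 days (4 left).
4 days into Apr → Apr 4, 2044.

Apr 4, 2044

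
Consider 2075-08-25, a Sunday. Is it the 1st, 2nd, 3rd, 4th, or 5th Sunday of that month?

4th

Day 25 falls in week ⌈25/7⌉ of the month.
Days 1–7 hold the 1st Sunday, 8–14 the 2nd, 15–21 the 3rd, 22–28 the 4th, 29–31 the 5th.
25 is in the range for the 4th.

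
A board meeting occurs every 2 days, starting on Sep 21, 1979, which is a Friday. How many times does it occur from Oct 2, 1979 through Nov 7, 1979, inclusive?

18

Occurrences land 2·i days after Sep 21, 1979 for i = 0, 1, 2, …
Oct 2, 1979 is 11 days after the start; 11 ÷ 2 = 5 remainder 1; since the remainder is 1, round up to i = 6. First occurrence in the window: #7 on Oct 3, 1979 (6×2 = 12 days in).
Nov 7, 1979 is 47 days after the start; 47 ÷ 2 = 23 remainder 1. Last occurrence in the window: #24 on Nov 6, 1979.
Occurrences #7 through #24: 18 in total.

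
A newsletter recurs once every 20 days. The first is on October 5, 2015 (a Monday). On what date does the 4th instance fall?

The 4th occurrence is 3 intervals after the first: 3 × 20 = 60 days after October 5, 2015.
October has 31 days — 26 days to the end of October leaves 34.
November has 30 days (4 left).
4 days into December → December 4, 2015.

December 4, 2015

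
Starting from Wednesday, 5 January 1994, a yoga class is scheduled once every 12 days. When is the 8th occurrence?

30 March 1994

The 8th occurrence is 7 intervals after the first: 7 × 12 = 84 days after 5 January 1994.
January has 31 days — 26 days to the end of January leaves 58.
February has 28 days (30 left).
30 days into March → 30 March 1994.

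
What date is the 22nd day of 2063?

January 22, 2063

22 into January → January 22.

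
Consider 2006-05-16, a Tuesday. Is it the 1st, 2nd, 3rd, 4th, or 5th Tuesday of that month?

3rd

Day 16 falls in week ⌈16/7⌉ of the month.
Days 1–7 hold the 1st Tuesday, 8–14 the 2nd, 15–21 the 3rd, 22–28 the 4th, 29–31 the 5th.
16 is in the range for the 3rd.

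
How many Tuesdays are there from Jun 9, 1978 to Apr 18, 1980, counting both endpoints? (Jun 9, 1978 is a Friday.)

97

Jun 9, 1978 is a Friday; the first Tuesday on or after it is Jun 13, 1978 (4 days later).
From Jun 13, 1978 to Apr 18, 1980: 201 + 365 + 109 = 675 days (rest of 1978, 1979, to Apr 18, 1980 in 1980).
675 ÷ 7 = 96 full weeks with remainder 3, so 96 more Tuesdays after the first → 97.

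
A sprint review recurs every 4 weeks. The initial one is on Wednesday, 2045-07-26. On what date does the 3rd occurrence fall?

2045-09-20

The 3rd occurrence is 2 intervals after the first: 2 × 28 = 56 days after 2045-07-26.
July has 31 days — 5 days to the end of July leaves 51.
August has 31 days (20 left).
20 days into September → 2045-09-20.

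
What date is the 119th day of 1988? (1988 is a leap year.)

1988-04-28

January has 31 days (119 − 31 = 88 remain).
February has 29 days (88 − 29 = 59 remain).
March has 31 days (59 − 31 = 28 remain).
28 into April → April 28.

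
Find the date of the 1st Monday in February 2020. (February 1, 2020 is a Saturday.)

February 2020 begins on a Saturday, so the first Monday is February 3 (2 days later).

February 3, 2020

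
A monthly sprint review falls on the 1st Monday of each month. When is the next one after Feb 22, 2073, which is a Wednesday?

Feb 2073 starts on a Wednesday, so its 1st Monday is Feb 6, 2073 (5 days in).
That is not after Feb 22, 2073, so look at Mar 2073.
Mar 2073 starts on a Wednesday, so its 1st Monday is Mar 6, 2073 (5 days in).

Mar 6, 2073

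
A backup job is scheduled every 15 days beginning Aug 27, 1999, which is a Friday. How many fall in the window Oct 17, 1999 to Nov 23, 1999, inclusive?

2

Occurrences land 15·i days after Aug 27, 1999 for i = 0, 1, 2, …
Oct 17, 1999 is 51 days after the start; 51 ÷ 15 = 3 remainder 6; since the remainder is 6, round up to i = 4. First occurrence in the window: #5 on Oct 26, 1999 (4×15 = 60 days in).
Nov 23, 1999 is 88 days after the start; 88 ÷ 15 = 5 remainder 13. Last occurrence in the window: #6 on Nov 10, 1999.
Occurrences #5 through #6: 2 in total.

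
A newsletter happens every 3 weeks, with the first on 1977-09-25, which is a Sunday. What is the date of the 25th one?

1979-02-11

The 25th occurrence is 24 intervals after the first: 24 × 21 = 504 days after 1977-09-25.
September has 30 days — 5 days to the end of September leaves 499.
From end of September to end of 1977 is 92 days (407 left).
1978 has 365 days (42 left).
January has 31 days (11 left).
11 days into February → 1979-02-11.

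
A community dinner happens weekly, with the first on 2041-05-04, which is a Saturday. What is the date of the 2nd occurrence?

The 2nd occurrence is 1 interval after the first: 1 × 7 = 7 days after 2041-05-04.
7 days later is 2041-05-11.

2041-05-11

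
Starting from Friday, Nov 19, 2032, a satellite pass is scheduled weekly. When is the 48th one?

Oct 14, 2033

The 48th occurrence is 47 intervals after the first: 47 × 7 = 329 days after Nov 19, 2032.
Nov has 30 days — 11 days to the end of Nov leaves 318.
Dec has 31 days (287 left).
Jan has 31 days (256 left).
Feb has 28 days (228 left).
Mar has 31 days (197 left).
Apr has 30 days (167 left).
May has 31 days (136 left).
Jun has 30 days (106 left).
Jul has 31 days (75 left).
Aug has 31 days (44 left).
Sep has 30 days (14 left).
14 days into Oct → Oct 14, 2033.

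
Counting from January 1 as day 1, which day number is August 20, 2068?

233

Days in months before August: 31 + 29 + 31 + 30 + 31 + 30 + 31 = 213.
Plus 20 days into August → day 233.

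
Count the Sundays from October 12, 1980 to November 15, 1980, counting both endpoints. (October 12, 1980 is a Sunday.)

5

October 12, 1980 is a Sunday; the first Sunday on or after it is October 12, 1980.
From October 12, 1980 to November 15, 1980: 19 + 15 = 34 days (rest of October, November).
34 ÷ 7 = 4 full weeks with remainder 6, so 4 more Sundays after the first → 5.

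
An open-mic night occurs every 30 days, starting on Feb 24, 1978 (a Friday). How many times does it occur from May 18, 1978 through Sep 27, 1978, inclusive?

Occurrences land 30·i days after Feb 24, 1978 for i = 0, 1, 2, …
May 18, 1978 is 83 days after the start; 83 ÷ 30 = 2 remainder 23; since the remainder is 23, round up to i = 3. First occurrence in the window: #4 on May 25, 1978 (3×30 = 90 days in).
Sep 27, 1978 is 215 days after the start; 215 ÷ 30 = 7 remainder 5. Last occurrence in the window: #8 on Sep 22, 1978.
Occurrences #4 through #8: 5 in total.

5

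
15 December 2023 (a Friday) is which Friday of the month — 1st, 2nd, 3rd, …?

3rd

Day 15 falls in week ⌈15/7⌉ of the month.
Days 1–7 hold the 1st Friday, 8–14 the 2nd, 15–21 the 3rd, 22–28 the 4th, 29–31 the 5th.
15 is in the range for the 3rd.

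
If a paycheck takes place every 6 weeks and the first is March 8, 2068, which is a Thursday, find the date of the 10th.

The 10th occurrence is 9 intervals after the first: 9 × 42 = 378 days after March 8, 2068.
March has 31 days — 23 days to the end of March leaves 355.
April has 30 days (325 left).
May has 31 days (294 left).
June has 30 days (264 left).
July has 31 days (233 left).
August has 31 days (202 left).
September has 30 days (172 left).
October has 31 days (141 left).
November has 30 days (111 left).
December has 31 days (80 left).
January has 31 days (49 left).
February has 28 days (21 left).
21 days into March → March 21, 2069.

March 21, 2069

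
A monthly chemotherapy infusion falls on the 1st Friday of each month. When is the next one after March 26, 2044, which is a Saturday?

April 1, 2044

March 2044 starts on a Tuesday, so its 1st Friday is March 4, 2044 (3 days in).
That is not after March 26, 2044, so look at April 2044.
April 2044 starts on a Friday, so its 1st Friday is April 1, 2044.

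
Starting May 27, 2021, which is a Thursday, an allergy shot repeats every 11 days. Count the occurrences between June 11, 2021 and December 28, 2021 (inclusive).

Occurrences land 11·i days after May 27, 2021 for i = 0, 1, 2, …
June 11, 2021 is 15 days after the start; 15 ÷ 11 = 1 remainder 4; since the remainder is 4, round up to i = 2. First occurrence in the window: #3 on June 18, 2021 (2×11 = 22 days in).
December 28, 2021 is 215 days after the start; 215 ÷ 11 = 19 remainder 6. Last occurrence in the window: #20 on December 22, 2021.
Occurrences #3 through #20: 18 in total.

18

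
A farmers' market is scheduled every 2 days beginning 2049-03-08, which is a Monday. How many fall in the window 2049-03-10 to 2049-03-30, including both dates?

11

Occurrences land 2·i days after 2049-03-08 for i = 0, 1, 2, …
2049-03-10 is 2 days after the start; 2 ÷ 2 = 1 remainder 0. First occurrence in the window: #2 on 2049-03-10 (1×2 = 2 days in).
2049-03-30 is 22 days after the start; 22 ÷ 2 = 11 remainder 0. Last occurrence in the window: #12 on 2049-03-30.
Occurrences #2 through #12: 11 in total.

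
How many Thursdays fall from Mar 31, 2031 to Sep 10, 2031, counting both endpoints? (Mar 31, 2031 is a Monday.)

23

Mar 31, 2031 is a Monday; the first Thursday on or after it is Apr 3, 2031 (3 days later).
From Apr 3, 2031 to Sep 10, 2031: 27 + 31 + 30 + 31 + 31 + 10 = 160 days (rest of Apr, May, Jun, Jul, Aug, Sep).
160 ÷ 7 = 22 full weeks with remainder 6, so 22 more Thursdays after the first → 23.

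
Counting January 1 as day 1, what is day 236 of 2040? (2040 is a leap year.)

Jan has 31 days (236 − 31 = 205 remain).
Feb has 29 days (205 − 29 = 176 remain).
Mar has 31 days (176 − 31 = 145 remain).
Apr has 30 days (145 − 30 = 115 remain).
May has 31 days (115 − 31 = 84 remain).
Jun has 30 days (84 − 30 = 54 remain).
Jul has 31 days (54 − 31 = 23 remain).
23 into Aug → Aug 23.

Aug 23, 2040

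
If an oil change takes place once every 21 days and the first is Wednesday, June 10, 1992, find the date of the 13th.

The 13th occurrence is 12 intervals after the first: 12 × 21 = 252 days after June 10, 1992.
June has 30 days — 20 days to the end of June leaves 232.
July has 31 days (201 left).
August has 31 days (170 left).
September has 30 days (140 left).
October has 31 days (109 left).
November has 30 days (79 left).
December has 31 days (48 left).
January has 31 days (17 left).
17 days into February → February 17, 1993.

February 17, 1993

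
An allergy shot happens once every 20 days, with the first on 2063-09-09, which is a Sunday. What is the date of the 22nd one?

2064-11-02

The 22nd occurrence is 21 intervals after the first: 21 × 20 = 420 days after 2063-09-09.
September has 30 days — 21 days to the end of September leaves 399.
October has 31 days (368 left).
November has 30 days (338 left).
December has 31 days (307 left).
January has 31 days (276 left).
February has 29 days (247 left).
March has 31 days (216 left).
April has 30 days (186 left).
May has 31 days (155 left).
June has 30 days (125 left).
July has 31 days (94 left).
August has 31 days (63 left).
September has 30 days (33 left).
October has 31 days (2 left).
2 days into November → 2064-11-02.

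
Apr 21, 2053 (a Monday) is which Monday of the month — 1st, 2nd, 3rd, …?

Day 21 falls in week ⌈21/7⌉ of the month.
Days 1–7 hold the 1st Monday, 8–14 the 2nd, 15–21 the 3rd, 22–28 the 4th, 29–31 the 5th.
21 is in the range for the 3rd.

3rd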